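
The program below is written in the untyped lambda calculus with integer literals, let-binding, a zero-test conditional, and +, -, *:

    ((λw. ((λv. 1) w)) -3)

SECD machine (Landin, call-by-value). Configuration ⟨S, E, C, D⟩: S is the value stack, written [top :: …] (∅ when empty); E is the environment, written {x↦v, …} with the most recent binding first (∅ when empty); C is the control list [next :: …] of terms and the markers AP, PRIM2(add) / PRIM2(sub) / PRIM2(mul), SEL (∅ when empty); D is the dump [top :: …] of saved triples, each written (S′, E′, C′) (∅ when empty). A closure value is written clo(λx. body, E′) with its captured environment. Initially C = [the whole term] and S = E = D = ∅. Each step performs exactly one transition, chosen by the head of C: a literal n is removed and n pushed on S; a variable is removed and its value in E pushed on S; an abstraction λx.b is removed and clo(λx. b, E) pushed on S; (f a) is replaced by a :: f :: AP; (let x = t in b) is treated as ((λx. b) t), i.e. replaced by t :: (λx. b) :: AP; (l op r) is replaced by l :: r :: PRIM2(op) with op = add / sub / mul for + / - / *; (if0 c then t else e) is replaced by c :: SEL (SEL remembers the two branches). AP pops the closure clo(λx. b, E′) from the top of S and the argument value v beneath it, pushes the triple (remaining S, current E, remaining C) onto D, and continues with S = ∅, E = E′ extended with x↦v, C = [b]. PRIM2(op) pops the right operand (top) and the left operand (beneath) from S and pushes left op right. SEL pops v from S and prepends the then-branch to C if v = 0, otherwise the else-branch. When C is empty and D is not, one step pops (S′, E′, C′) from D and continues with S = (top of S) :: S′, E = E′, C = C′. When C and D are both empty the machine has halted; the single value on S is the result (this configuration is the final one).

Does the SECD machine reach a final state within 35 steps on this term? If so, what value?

Answer: 1

Machine steps:
[0] ⟨S=∅; E=∅; C=[((λw. ((λv. 1) w)) -3)]; D=∅⟩
[1] ⟨S=∅; E=∅; C=[-3 :: (λw. ((λv. 1) w)) :: AP]; D=∅⟩
[2] ⟨S=[-3]; E=∅; C=[(λw. ((λv. 1) w)) :: AP]; D=∅⟩
[3] ⟨S=[clo(λw. ((λv. 1) w), ∅) :: -3]; E=∅; C=[AP]; D=∅⟩
[4] ⟨S=∅; E={w↦-3}; C=[((λv. 1) w)]; D=[(∅, ∅, ∅)]⟩
[5] ⟨S=∅; E={w↦-3}; C=[w :: (λv. 1) :: AP]; D=[(∅, ∅, ∅)]⟩
[6] ⟨S=[-3]; E={w↦-3}; C=[(λv. 1) :: AP]; D=[(∅, ∅, ∅)]⟩
[7] ⟨S=[clo(λv. 1, {w↦-3}) :: -3]; E={w↦-3}; C=[AP]; D=[(∅, ∅, ∅)]⟩
[8] ⟨S=∅; E={v↦-3, w↦-3}; C=[1]; D=[(∅, {w↦-3}, ∅) :: (∅, ∅, ∅)]⟩
[9] ⟨S=[1]; E={v↦-3, w↦-3}; C=∅; D=[(∅, {w↦-3}, ∅) :: (∅, ∅, ∅)]⟩
[10] ⟨S=[1]; E={w↦-3}; C=∅; D=[(∅, ∅, ∅)]⟩
[11] ⟨S=[1]; E=∅; C=∅; D=∅⟩
→ final value 1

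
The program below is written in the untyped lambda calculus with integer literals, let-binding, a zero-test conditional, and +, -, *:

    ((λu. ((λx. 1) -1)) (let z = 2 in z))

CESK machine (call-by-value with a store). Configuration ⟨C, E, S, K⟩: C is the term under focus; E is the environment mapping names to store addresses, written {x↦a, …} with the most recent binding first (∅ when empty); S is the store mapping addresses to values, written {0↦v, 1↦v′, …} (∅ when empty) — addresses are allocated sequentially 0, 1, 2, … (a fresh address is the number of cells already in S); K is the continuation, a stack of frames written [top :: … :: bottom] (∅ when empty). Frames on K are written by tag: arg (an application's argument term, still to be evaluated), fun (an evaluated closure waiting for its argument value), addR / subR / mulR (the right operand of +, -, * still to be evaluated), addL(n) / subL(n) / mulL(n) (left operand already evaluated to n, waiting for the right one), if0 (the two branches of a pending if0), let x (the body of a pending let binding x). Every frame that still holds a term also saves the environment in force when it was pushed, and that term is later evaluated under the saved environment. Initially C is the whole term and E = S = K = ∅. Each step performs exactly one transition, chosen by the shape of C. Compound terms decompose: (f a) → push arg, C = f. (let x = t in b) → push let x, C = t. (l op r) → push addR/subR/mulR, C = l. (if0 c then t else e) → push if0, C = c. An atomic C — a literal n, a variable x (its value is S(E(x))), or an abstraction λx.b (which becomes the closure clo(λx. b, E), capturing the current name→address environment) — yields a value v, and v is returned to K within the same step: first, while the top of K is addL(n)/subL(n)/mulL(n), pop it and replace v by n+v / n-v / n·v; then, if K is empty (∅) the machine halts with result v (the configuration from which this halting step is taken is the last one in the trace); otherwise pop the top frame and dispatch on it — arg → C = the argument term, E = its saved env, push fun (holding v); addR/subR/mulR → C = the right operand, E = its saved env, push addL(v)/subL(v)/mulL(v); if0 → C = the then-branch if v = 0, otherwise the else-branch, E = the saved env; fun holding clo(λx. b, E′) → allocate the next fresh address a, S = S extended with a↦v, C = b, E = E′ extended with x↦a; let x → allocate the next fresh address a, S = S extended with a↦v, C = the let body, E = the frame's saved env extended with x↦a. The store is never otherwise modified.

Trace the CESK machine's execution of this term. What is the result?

[0] [C=((λu. ((λx. 1) -1)) (let z = 2 in z)) | E=∅ | S=∅ | K=∅]
[1] [C=(λu. ((λx. 1) -1)) | E=∅ | S=∅ | K=[arg]]
[2] [C=(let z = 2 in z) | E=∅ | S=∅ | K=[fun]]
[3] [C=2 | E=∅ | S=∅ | K=[let z :: fun]]
[4] [C=z | E={z↦0} | S={0↦2} | K=[fun]]
[5] [C=((λx. 1) -1) | E={u↦1} | S={0↦2, 1↦2} | K=∅]
[6] [C=(λx. 1) | E={u↦1} | S={0↦2, 1↦2} | K=[arg]]
[7] [C=-1 | E={u↦1} | S={0↦2, 1↦2} | K=[fun]]
[8] [C=1 | E={x↦2, u↦1} | S={0↦2, 1↦2, 2↦-1} | K=∅]
→ final value 1

Answer: 1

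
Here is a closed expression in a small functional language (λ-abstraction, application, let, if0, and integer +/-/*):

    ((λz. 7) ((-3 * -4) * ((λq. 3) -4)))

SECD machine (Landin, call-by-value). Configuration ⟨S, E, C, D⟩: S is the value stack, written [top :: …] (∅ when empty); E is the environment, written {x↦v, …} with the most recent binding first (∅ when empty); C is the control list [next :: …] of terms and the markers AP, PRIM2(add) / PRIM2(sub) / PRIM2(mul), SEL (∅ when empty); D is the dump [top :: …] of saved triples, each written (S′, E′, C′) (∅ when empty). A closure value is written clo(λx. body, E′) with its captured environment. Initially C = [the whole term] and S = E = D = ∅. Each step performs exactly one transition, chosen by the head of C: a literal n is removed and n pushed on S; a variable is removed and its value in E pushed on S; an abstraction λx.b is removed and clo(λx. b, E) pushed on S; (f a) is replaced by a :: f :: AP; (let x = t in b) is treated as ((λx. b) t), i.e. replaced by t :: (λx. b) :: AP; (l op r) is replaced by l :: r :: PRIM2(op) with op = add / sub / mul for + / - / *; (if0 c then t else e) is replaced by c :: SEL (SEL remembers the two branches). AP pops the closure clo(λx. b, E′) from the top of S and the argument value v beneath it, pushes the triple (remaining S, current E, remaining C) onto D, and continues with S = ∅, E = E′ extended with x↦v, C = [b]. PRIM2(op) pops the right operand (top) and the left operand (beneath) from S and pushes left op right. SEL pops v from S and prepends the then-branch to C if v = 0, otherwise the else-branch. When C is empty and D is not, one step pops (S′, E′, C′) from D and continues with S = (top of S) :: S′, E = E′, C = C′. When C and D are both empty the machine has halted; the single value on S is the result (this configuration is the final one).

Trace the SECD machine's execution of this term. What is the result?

[0] <S=∅, E=∅, C=[((λz. 7) ((-3 * -4) * ((λq. 3) -4)))], D=∅>
[1] <S=∅, E=∅, C=[((-3 * -4) * ((λq. 3) -4)) :: (λz. 7) :: AP], D=∅>
[2] <S=∅, E=∅, C=[(-3 * -4) :: ((λq. 3) -4) :: PRIM2(mul) :: (λz. 7) :: AP], D=∅>
[3] <S=∅, E=∅, C=[-3 :: -4 :: PRIM2(mul) :: ((λq. 3) -4) :: PRIM2(mul) :: (λz. 7) :: AP], D=∅>
[4] <S=[-3], E=∅, C=[-4 :: PRIM2(mul) :: ((λq. 3) -4) :: PRIM2(mul) :: (λz. 7) :: AP], D=∅>
[5] <S=[-4 :: -3], E=∅, C=[PRIM2(mul) :: ((λq. 3) -4) :: PRIM2(mul) :: (λz. 7) :: AP], D=∅>
[6] <S=[12], E=∅, C=[((λq. 3) -4) :: PRIM2(mul) :: (λz. 7) :: AP], D=∅>
[7] <S=[12], E=∅, C=[-4 :: (λq. 3) :: AP :: PRIM2(mul) :: (λz. 7) :: AP], D=∅>
[8] <S=[-4 :: 12], E=∅, C=[(λq. 3) :: AP :: PRIM2(mul) :: (λz. 7) :: AP], D=∅>
[9] <S=[clo(λq. 3, ∅) :: -4 :: 12], E=∅, C=[AP :: PRIM2(mul) :: (λz. 7) :: AP], D=∅>
[10] <S=∅, E={q↦-4}, C=[3], D=[([12], ∅, [PRIM2(mul) :: (λz. 7) :: AP])]>
[11] <S=[3], E={q↦-4}, C=∅, D=[([12], ∅, [PRIM2(mul) :: (λz. 7) :: AP])]>
[12] <S=[3 :: 12], E=∅, C=[PRIM2(mul) :: (λz. 7) :: AP], D=∅>
[13] <S=[36], E=∅, C=[(λz. 7) :: AP], D=∅>
[14] <S=[clo(λz. 7, ∅) :: 36], E=∅, C=[AP], D=∅>
[15] <S=∅, E={z↦36}, C=[7], D=[(∅, ∅, ∅)]>
[16] <S=[7], E={z↦36}, C=∅, D=[(∅, ∅, ∅)]>
[17] <S=[7], E=∅, C=∅, D=∅>
→ final value 7

Answer: 7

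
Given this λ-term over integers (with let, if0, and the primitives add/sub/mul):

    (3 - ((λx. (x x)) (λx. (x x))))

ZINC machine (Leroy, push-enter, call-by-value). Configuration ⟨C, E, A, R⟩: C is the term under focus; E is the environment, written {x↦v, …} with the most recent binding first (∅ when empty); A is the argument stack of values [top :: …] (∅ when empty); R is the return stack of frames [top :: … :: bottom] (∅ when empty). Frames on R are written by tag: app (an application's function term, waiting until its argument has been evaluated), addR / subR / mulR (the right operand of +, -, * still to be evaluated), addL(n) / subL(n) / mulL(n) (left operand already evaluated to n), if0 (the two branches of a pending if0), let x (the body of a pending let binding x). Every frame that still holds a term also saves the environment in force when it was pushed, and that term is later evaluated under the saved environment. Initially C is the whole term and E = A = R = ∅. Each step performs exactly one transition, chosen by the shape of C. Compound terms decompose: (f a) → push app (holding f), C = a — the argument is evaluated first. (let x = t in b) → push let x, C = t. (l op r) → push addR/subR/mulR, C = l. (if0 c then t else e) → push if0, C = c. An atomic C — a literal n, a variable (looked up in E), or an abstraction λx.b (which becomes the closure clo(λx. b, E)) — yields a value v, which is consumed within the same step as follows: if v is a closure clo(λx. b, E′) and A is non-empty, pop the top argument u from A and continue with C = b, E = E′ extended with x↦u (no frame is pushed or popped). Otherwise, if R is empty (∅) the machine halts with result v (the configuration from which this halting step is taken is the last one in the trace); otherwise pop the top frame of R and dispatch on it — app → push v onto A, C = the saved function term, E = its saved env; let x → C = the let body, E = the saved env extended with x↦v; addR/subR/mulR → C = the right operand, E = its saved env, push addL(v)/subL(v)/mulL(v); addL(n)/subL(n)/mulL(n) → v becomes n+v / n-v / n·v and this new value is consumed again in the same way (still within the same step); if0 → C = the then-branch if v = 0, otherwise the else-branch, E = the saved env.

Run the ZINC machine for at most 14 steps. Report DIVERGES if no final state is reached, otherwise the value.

t=0: ⟨C=(3 - ((λx. (x x)) (λx. (x x)))); E=∅; A=∅; R=∅⟩
t=1: ⟨C=3; E=∅; A=∅; R=[subR]⟩
t=2: ⟨C=((λx. (x x)) (λx. (x x))); E=∅; A=∅; R=[subL(3)]⟩
t=3: ⟨C=(λx. (x x)); E=∅; A=∅; R=[app :: subL(3)]⟩
t=4: ⟨C=(λx. (x x)); E=∅; A=[clo(λx. (x x), ∅)]; R=[subL(3)]⟩
t=5: ⟨C=(x x); E={x↦clo(λx. (x x), ∅)}; A=∅; R=[subL(3)]⟩
t=6: ⟨C=x; E={x↦clo(λx. (x x), ∅)}; A=∅; R=[app :: subL(3)]⟩
t=7: ⟨C=x; E={x↦clo(λx. (x x), ∅)}; A=[clo(λx. (x x), ∅)]; R=[subL(3)]⟩
… configuration repeats with period 3 (steps 5–7 recur indefinitely) …

Answer: DIVERGES (no final state within 14 steps)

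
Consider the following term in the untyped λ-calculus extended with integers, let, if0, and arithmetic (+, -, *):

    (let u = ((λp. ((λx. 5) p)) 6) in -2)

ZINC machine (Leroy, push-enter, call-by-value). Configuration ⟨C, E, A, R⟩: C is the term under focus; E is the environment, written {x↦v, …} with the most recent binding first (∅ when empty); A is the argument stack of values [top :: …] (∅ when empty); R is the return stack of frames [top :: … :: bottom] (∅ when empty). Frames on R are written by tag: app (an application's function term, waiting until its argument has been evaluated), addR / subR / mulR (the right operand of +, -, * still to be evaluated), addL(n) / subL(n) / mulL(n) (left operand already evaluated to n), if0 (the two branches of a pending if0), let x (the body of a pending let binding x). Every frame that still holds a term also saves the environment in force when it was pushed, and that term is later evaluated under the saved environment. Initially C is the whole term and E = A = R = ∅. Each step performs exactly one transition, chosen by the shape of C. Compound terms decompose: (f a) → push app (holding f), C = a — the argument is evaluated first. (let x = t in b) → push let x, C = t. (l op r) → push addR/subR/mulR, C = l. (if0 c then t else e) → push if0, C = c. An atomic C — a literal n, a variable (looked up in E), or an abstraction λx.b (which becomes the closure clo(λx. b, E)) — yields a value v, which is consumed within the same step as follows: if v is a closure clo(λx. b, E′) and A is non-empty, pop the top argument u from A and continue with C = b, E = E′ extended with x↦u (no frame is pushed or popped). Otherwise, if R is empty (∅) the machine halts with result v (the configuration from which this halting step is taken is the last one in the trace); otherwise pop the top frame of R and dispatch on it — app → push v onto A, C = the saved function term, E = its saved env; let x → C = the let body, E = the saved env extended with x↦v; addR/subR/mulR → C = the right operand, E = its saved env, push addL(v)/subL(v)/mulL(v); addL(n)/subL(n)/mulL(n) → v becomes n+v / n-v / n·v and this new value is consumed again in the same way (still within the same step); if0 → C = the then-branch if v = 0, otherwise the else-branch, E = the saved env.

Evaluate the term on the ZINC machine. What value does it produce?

[0] ⟨C=(let u = ((λp. ((λx. 5) p)) 6) in -2); E=∅; A=∅; R=∅⟩
[1] ⟨C=((λp. ((λx. 5) p)) 6); E=∅; A=∅; R=[let u]⟩
[2] ⟨C=6; E=∅; A=∅; R=[app :: let u]⟩
[3] ⟨C=(λp. ((λx. 5) p)); E=∅; A=[6]; R=[let u]⟩
[4] ⟨C=((λx. 5) p); E={p↦6}; A=∅; R=[let u]⟩
[5] ⟨C=p; E={p↦6}; A=∅; R=[app :: let u]⟩
[6] ⟨C=(λx. 5); E={p↦6}; A=[6]; R=[let u]⟩
[7] ⟨C=5; E={x↦6, p↦6}; A=∅; R=[let u]⟩
[8] ⟨C=-2; E={u↦5}; A=∅; R=∅⟩
→ final value -2

Answer: -2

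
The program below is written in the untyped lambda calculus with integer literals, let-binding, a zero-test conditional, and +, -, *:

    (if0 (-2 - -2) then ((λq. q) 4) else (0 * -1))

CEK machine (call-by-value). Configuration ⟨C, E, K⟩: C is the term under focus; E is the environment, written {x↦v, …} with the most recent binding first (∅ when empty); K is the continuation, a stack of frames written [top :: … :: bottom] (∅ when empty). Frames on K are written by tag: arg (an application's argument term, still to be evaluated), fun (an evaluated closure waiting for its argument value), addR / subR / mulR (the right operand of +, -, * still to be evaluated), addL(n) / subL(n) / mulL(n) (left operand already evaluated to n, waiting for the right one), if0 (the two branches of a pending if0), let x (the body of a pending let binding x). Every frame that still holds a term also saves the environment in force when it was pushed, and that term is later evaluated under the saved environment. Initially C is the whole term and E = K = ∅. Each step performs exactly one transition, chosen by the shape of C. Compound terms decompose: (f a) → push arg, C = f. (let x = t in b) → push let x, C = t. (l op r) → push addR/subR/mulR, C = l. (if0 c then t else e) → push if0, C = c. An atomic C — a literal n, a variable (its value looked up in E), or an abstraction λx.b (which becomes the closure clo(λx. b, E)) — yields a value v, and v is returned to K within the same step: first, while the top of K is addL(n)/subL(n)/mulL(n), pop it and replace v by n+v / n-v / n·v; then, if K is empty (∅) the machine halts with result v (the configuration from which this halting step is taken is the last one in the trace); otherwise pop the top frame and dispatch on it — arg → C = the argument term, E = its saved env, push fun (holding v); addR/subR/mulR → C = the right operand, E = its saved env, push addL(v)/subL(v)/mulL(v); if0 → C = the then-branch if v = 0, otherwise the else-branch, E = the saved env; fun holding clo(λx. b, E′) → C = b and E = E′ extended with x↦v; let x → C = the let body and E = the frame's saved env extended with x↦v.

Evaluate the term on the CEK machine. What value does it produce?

step 0: [C=(if0 (-2 - -2) then ((λq. q) 4) else (0 * -1)) | E=∅ | K=∅]
step 1: [C=(-2 - -2) | E=∅ | K=[if0]]
step 2: [C=-2 | E=∅ | K=[subR :: if0]]
step 3: [C=-2 | E=∅ | K=[subL(-2) :: if0]]
step 4: [C=((λq. q) 4) | E=∅ | K=∅]
step 5: [C=(λq. q) | E=∅ | K=[arg]]
step 6: [C=4 | E=∅ | K=[fun]]
step 7: [C=q | E={q↦4} | K=∅]
→ final value 4

Answer: 4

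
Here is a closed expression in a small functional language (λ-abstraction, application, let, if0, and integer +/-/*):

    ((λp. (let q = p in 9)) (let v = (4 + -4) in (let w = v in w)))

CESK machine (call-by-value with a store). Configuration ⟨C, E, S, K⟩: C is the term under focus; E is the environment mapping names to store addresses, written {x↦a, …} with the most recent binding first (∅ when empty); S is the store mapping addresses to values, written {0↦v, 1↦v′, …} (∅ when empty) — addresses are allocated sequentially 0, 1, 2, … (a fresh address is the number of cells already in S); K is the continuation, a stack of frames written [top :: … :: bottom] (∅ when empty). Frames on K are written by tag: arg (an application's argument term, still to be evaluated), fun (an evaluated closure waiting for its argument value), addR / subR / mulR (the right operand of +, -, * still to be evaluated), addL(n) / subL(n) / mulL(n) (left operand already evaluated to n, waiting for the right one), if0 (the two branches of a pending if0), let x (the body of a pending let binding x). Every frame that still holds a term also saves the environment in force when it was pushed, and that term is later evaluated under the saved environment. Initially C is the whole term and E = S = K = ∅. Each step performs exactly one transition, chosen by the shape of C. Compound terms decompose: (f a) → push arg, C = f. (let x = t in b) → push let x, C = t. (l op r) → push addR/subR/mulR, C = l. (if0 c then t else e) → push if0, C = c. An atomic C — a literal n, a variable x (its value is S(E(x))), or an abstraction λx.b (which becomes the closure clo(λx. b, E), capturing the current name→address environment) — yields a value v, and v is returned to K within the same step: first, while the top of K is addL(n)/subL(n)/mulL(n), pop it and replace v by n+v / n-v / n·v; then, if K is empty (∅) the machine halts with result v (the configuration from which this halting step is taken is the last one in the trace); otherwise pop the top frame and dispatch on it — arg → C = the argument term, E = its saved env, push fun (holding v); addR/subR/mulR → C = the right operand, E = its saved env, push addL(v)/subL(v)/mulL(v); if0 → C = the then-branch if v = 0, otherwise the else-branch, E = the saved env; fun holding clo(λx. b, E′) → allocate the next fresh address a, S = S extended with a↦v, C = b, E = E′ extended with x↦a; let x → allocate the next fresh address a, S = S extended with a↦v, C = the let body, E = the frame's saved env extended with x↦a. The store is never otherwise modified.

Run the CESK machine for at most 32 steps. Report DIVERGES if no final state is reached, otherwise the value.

Answer: 9

Derivation:
t=0: [C=((λp. (let q = p in 9)) (let v = (4 + -4) in (let w = v in w))) | E=∅ | S=∅ | K=∅]
t=1: [C=(λp. (let q = p in 9)) | E=∅ | S=∅ | K=[arg]]
t=2: [C=(let v = (4 + -4) in (let w = v in w)) | E=∅ | S=∅ | K=[fun]]
t=3: [C=(4 + -4) | E=∅ | S=∅ | K=[let v :: fun]]
t=4: [C=4 | E=∅ | S=∅ | K=[addR :: let v :: fun]]
t=5: [C=-4 | E=∅ | S=∅ | K=[addL(4) :: let v :: fun]]
t=6: [C=(let w = v in w) | E={v↦0} | S={0↦0} | K=[fun]]
t=7: [C=v | E={v↦0} | S={0↦0} | K=[let w :: fun]]
t=8: [C=w | E={w↦1, v↦0} | S={0↦0, 1↦0} | K=[fun]]
t=9: [C=(let q = p in 9) | E={p↦2} | S={0↦0, 1↦0, 2↦0} | K=∅]
t=10: [C=p | E={p↦2} | S={0↦0, 1↦0, 2↦0} | K=[let q]]
t=11: [C=9 | E={q↦3, p↦2} | S={0↦0, 1↦0, 2↦0, 3↦0} | K=∅]
→ final value 9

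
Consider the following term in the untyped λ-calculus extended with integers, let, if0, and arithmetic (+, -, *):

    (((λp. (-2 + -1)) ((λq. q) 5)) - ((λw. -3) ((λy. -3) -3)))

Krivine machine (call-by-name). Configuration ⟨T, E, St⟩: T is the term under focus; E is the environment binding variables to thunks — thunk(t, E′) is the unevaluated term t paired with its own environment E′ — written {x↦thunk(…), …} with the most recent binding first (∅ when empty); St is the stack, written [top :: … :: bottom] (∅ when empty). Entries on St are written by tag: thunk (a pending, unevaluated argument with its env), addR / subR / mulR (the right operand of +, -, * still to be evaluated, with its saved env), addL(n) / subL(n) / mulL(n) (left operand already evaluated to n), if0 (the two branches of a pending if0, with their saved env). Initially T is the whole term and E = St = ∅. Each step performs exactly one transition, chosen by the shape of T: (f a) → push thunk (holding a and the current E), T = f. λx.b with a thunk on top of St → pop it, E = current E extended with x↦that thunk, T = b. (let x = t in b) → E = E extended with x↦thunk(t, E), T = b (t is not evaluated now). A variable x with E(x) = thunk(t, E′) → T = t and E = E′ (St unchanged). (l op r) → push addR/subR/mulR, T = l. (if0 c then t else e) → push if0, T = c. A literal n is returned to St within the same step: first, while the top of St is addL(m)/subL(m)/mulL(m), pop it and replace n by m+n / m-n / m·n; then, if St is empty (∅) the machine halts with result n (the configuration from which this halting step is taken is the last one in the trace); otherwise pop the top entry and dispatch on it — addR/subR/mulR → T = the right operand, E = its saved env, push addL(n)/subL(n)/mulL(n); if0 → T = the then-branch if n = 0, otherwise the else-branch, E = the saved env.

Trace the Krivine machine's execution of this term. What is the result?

0. ⟨T=(((λp. (-2 + -1)) ((λq. q) 5)) - ((λw. -3) ((λy. -3) -3))); E=∅; St=∅⟩
1. ⟨T=((λp. (-2 + -1)) ((λq. q) 5)); E=∅; St=[subR]⟩
2. ⟨T=(λp. (-2 + -1)); E=∅; St=[thunk :: subR]⟩
3. ⟨T=(-2 + -1); E={p↦thunk(((λq. q) 5), ∅)}; St=[subR]⟩
4. ⟨T=-2; E={p↦thunk(((λq. q) 5), ∅)}; St=[addR :: subR]⟩
5. ⟨T=-1; E={p↦thunk(((λq. q) 5), ∅)}; St=[addL(-2) :: subR]⟩
6. ⟨T=((λw. -3) ((λy. -3) -3)); E=∅; St=[subL(-3)]⟩
7. ⟨T=(λw. -3); E=∅; St=[thunk :: subL(-3)]⟩
8. ⟨T=-3; E={w↦thunk(((λy. -3) -3), ∅)}; St=[subL(-3)]⟩
→ final value 0

Answer: 0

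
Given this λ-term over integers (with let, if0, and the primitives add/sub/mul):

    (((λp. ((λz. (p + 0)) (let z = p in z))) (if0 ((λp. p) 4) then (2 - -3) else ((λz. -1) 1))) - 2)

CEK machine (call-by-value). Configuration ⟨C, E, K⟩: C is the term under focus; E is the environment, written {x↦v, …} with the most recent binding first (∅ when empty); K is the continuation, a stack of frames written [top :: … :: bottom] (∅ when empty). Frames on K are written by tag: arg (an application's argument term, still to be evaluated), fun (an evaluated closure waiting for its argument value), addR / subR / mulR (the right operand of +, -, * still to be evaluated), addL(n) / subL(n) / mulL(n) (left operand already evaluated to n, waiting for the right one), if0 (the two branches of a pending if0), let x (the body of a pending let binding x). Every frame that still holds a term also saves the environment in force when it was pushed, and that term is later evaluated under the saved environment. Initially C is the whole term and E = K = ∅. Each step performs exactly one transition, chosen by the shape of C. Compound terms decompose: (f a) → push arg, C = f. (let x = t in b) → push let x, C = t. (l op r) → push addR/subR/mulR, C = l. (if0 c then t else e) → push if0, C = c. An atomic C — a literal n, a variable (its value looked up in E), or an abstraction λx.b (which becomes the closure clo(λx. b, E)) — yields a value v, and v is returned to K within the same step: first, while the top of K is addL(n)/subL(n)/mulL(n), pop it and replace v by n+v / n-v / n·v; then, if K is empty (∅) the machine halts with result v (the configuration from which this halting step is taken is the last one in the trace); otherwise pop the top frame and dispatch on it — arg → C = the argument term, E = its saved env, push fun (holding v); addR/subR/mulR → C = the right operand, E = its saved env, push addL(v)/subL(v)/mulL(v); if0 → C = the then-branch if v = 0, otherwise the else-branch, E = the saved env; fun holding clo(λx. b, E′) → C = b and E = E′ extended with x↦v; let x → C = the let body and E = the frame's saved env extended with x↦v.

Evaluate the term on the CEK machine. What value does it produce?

t=0: [C=(((λp. ((λz. (p + 0)) (let z = p in z))) (if0 ((λp. p) 4) then (2 - -3) else ((λz. -1) 1))) - 2) | E=∅ | K=∅]
t=1: [C=((λp. ((λz. (p + 0)) (let z = p in z))) (if0 ((λp. p) 4) then (2 - -3) else ((λz. -1) 1))) | E=∅ | K=[subR]]
t=2: [C=(λp. ((λz. (p + 0)) (let z = p in z))) | E=∅ | K=[arg :: subR]]
t=3: [C=(if0 ((λp. p) 4) then (2 - -3) else ((λz. -1) 1)) | E=∅ | K=[fun :: subR]]
t=4: [C=((λp. p) 4) | E=∅ | K=[if0 :: fun :: subR]]
t=5: [C=(λp. p) | E=∅ | K=[arg :: if0 :: fun :: subR]]
t=6: [C=4 | E=∅ | K=[fun :: if0 :: fun :: subR]]
t=7: [C=p | E={p↦4} | K=[if0 :: fun :: subR]]
t=8: [C=((λz. -1) 1) | E=∅ | K=[fun :: subR]]
t=9: [C=(λz. -1) | E=∅ | K=[arg :: fun :: subR]]
t=10: [C=1 | E=∅ | K=[fun :: fun :: subR]]
t=11: [C=-1 | E={z↦1} | K=[fun :: subR]]
t=12: [C=((λz. (p + 0)) (let z = p in z)) | E={p↦-1} | K=[subR]]
t=13: [C=(λz. (p + 0)) | E={p↦-1} | K=[arg :: subR]]
t=14: [C=(let z = p in z) | E={p↦-1} | K=[fun :: subR]]
t=15: [C=p | E={p↦-1} | K=[let z :: fun :: subR]]
t=16: [C=z | E={z↦-1, p↦-1} | K=[fun :: subR]]
t=17: [C=(p + 0) | E={z↦-1, p↦-1} | K=[subR]]
t=18: [C=p | E={z↦-1, p↦-1} | K=[addR :: subR]]
t=19: [C=0 | E={z↦-1, p↦-1} | K=[addL(-1) :: subR]]
t=20: [C=2 | E=∅ | K=[subL(-1)]]
→ final value -3

Answer: -3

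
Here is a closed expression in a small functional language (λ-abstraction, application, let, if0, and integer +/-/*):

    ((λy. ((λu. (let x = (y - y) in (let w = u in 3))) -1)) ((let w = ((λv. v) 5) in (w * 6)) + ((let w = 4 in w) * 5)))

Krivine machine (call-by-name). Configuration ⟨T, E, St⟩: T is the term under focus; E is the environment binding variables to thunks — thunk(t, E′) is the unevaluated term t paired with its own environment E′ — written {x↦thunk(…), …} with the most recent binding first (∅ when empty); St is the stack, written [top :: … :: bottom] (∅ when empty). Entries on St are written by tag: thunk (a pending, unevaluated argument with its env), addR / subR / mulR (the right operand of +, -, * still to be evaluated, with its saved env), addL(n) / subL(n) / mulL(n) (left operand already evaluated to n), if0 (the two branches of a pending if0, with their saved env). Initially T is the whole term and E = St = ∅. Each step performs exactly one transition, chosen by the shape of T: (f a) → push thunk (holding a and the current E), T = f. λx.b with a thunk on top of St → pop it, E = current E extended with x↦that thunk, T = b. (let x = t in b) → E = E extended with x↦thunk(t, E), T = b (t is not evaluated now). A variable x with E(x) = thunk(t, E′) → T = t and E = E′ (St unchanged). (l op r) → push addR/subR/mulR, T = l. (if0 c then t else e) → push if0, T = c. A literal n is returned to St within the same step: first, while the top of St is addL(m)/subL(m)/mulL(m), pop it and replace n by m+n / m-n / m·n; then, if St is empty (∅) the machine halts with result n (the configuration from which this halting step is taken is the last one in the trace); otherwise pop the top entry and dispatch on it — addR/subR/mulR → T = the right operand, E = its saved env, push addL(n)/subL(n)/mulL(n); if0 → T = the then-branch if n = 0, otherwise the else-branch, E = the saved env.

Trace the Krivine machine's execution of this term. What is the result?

t=0: [T=((λy. ((λu. (let x = (y - y) in (let w = u in 3))) -1)) ((let w = ((λv. v) 5) in (w * 6)) + ((let w = 4 in w) * 5))) | E=∅ | St=∅]
t=1: [T=(λy. ((λu. (let x = (y - y) in (let w = u in 3))) -1)) | E=∅ | St=[thunk]]
t=2: [T=((λu. (let x = (y - y) in (let w = u in 3))) -1) | E={y↦thunk(((let w = ((λv. v) 5) in (w * 6)) + ((let w = 4 in w) * 5)), ∅)} | St=∅]
t=3: [T=(λu. (let x = (y - y) in (let w = u in 3))) | E={y↦thunk(((let w = ((λv. v) 5) in (w * 6)) + ((let w = 4 in w) * 5)), ∅)} | St=[thunk]]
t=4: [T=(let x = (y - y) in (let w = u in 3)) | E={u↦thunk(-1, {y↦thunk(((let w = ((λv. v) 5) in (w * 6)) + ((let w = 4 in w) * 5)), ∅)}), y↦thunk(((let w = ((λv. v) 5) in (w * 6)) + ((let w = 4 in w) * 5)), ∅)} | St=∅]
t=5: [T=(let w = u in 3) | E={x↦thunk((y - y), {u↦thunk(-1, {y↦thunk(((let w = ((λv. v) 5) in (w * 6)) + ((let w = 4 in w) * 5)), ∅)}), y↦thunk(((let w = ((λv. v) 5) in (w * 6)) + ((let w = 4 in w) * 5)), ∅)}), u↦thunk(-1, {y↦thunk(((let w = ((λv. v) 5) in (w * 6)) + ((let w = 4 in w) * 5)), ∅)}), y↦thunk(((let w = ((λv. v) 5) in (w * 6)) + ((let w = 4 in w) * 5)), ∅)} | St=∅]
t=6: [T=3 | E={w↦thunk(u, {x↦thunk((y - y), {u↦thunk(-1, {y↦thunk(((let w = ((λv. v) 5) in (w * 6)) + ((let w = 4 in w) * 5)), ∅)}), y↦thunk(((let w = ((λv. v) 5) in (w * 6)) + ((let w = 4 in w) * 5)), ∅)}), u↦thunk(-1, {y↦thunk(((let w = ((λv. v) 5) in (w * 6)) + ((let w = 4 in w) * 5)), ∅)}), y↦thunk(((let w = ((λv. v) 5) in (w * 6)) + ((let w = 4 in w) * 5)), ∅)}), x↦thunk((y - y), {u↦thunk(-1, {y↦thunk(((let w = ((λv. v) 5) in (w * 6)) + ((let w = 4 in w) * 5)), ∅)}), y↦thunk(((let w = ((λv. v) 5) in (w * 6)) + ((let w = 4 in w) * 5)), ∅)}), u↦thunk(-1, {y↦thunk(((let w = ((λv. v) 5) in (w * 6)) + ((let w = 4 in w) * 5)), ∅)}), y↦thunk(((let w = ((λv. v) 5) in (w * 6)) + ((let w = 4 in w) * 5)), ∅)} | St=∅]
→ final value 3

Answer: 3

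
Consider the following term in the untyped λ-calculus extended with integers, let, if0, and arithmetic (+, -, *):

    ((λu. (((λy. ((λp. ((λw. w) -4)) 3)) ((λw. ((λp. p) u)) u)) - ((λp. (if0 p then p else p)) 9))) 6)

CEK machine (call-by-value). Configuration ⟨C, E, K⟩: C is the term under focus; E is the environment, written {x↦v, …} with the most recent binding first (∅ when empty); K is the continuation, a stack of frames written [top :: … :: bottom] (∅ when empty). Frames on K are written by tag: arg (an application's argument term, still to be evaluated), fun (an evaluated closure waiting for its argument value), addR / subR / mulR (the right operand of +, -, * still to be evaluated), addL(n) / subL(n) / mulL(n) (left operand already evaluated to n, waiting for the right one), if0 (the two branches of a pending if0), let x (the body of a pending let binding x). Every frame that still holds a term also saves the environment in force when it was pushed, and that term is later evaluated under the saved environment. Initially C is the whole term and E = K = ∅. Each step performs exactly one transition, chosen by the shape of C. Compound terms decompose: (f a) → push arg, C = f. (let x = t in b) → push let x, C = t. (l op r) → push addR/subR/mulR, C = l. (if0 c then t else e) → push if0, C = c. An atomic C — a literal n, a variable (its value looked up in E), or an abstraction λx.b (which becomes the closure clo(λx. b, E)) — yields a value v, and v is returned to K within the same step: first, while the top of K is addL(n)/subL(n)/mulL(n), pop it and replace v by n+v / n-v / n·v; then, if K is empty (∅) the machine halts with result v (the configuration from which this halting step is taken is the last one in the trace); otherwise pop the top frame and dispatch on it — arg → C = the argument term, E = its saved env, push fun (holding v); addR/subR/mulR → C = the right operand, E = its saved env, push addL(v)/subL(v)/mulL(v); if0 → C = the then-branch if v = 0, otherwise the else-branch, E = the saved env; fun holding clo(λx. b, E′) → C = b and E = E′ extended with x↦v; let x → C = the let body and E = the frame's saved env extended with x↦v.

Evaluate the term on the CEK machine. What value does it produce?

Answer: -13

Execution trace:
t=0: [C=((λu. (((λy. ((λp. ((λw. w) -4)) 3)) ((λw. ((λp. p) u)) u)) - ((λp. (if0 p then p else p)) 9))) 6) | E=∅ | K=∅]
t=1: [C=(λu. (((λy. ((λp. ((λw. w) -4)) 3)) ((λw. ((λp. p) u)) u)) - ((λp. (if0 p then p else p)) 9))) | E=∅ | K=[arg]]
t=2: [C=6 | E=∅ | K=[fun]]
t=3: [C=(((λy. ((λp. ((λw. w) -4)) 3)) ((λw. ((λp. p) u)) u)) - ((λp. (if0 p then p else p)) 9)) | E={u↦6} | K=∅]
t=4: [C=((λy. ((λp. ((λw. w) -4)) 3)) ((λw. ((λp. p) u)) u)) | E={u↦6} | K=[subR]]
t=5: [C=(λy. ((λp. ((λw. w) -4)) 3)) | E={u↦6} | K=[arg :: subR]]
t=6: [C=((λw. ((λp. p) u)) u) | E={u↦6} | K=[fun :: subR]]
t=7: [C=(λw. ((λp. p) u)) | E={u↦6} | K=[arg :: fun :: subR]]
t=8: [C=u | E={u↦6} | K=[fun :: fun :: subR]]
t=9: [C=((λp. p) u) | E={w↦6, u↦6} | K=[fun :: subR]]
t=10: [C=(λp. p) | E={w↦6, u↦6} | K=[arg :: fun :: subR]]
t=11: [C=u | E={w↦6, u↦6} | K=[fun :: fun :: subR]]
t=12: [C=p | E={p↦6, w↦6, u↦6} | K=[fun :: subR]]
t=13: [C=((λp. ((λw. w) -4)) 3) | E={y↦6, u↦6} | K=[subR]]
t=14: [C=(λp. ((λw. w) -4)) | E={y↦6, u↦6} | K=[arg :: subR]]
t=15: [C=3 | E={y↦6, u↦6} | K=[fun :: subR]]
t=16: [C=((λw. w) -4) | E={p↦3, y↦6, u↦6} | K=[subR]]
t=17: [C=(λw. w) | E={p↦3, y↦6, u↦6} | K=[arg :: subR]]
t=18: [C=-4 | E={p↦3, y↦6, u↦6} | K=[fun :: subR]]
t=19: [C=w | E={w↦-4, p↦3, y↦6, u↦6} | K=[subR]]
t=20: [C=((λp. (if0 p then p else p)) 9) | E={u↦6} | K=[subL(-4)]]
t=21: [C=(λp. (if0 p then p else p)) | E={u↦6} | K=[arg :: subL(-4)]]
t=22: [C=9 | E={u↦6} | K=[fun :: subL(-4)]]
t=23: [C=(if0 p then p else p) | E={p↦9, u↦6} | K=[subL(-4)]]
t=24: [C=p | E={p↦9, u↦6} | K=[if0 :: subL(-4)]]
t=25: [C=p | E={p↦9, u↦6} | K=[subL(-4)]]
→ final value -13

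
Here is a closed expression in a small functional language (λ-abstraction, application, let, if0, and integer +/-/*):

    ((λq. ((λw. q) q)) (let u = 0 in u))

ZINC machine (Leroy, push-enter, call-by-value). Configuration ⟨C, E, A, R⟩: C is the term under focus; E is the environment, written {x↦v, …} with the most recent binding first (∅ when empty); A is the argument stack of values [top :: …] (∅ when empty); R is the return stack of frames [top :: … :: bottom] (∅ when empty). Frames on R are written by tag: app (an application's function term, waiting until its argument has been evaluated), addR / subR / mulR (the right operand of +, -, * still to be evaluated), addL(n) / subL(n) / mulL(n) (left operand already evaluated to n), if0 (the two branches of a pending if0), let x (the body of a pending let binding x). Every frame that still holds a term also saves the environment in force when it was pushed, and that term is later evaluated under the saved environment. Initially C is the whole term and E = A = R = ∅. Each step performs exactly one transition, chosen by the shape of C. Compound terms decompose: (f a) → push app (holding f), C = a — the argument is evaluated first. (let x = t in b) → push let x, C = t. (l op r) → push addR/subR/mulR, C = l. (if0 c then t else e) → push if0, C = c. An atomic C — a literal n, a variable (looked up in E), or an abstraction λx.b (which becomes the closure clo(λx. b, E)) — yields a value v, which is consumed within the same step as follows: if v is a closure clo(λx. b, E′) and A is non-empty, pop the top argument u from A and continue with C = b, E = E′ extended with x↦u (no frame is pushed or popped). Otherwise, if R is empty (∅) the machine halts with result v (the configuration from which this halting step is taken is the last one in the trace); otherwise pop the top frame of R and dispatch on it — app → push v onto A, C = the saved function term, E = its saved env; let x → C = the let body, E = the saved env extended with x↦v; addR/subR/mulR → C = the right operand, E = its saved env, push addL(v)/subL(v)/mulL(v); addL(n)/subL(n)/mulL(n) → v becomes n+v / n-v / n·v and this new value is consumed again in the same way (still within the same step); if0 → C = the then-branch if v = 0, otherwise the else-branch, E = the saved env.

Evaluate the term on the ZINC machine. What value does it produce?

Answer: 0

Derivation:
t=0: [C=((λq. ((λw. q) q)) (let u = 0 in u)) | E=∅ | A=∅ | R=∅]
t=1: [C=(let u = 0 in u) | E=∅ | A=∅ | R=[app]]
t=2: [C=0 | E=∅ | A=∅ | R=[let u :: app]]
t=3: [C=u | E={u↦0} | A=∅ | R=[app]]
t=4: [C=(λq. ((λw. q) q)) | E=∅ | A=[0] | R=∅]
t=5: [C=((λw. q) q) | E={q↦0} | A=∅ | R=∅]
t=6: [C=q | E={q↦0} | A=∅ | R=[app]]
t=7: [C=(λw. q) | E={q↦0} | A=[0] | R=∅]
t=8: [C=q | E={w↦0, q↦0} | A=∅ | R=∅]
→ final value 0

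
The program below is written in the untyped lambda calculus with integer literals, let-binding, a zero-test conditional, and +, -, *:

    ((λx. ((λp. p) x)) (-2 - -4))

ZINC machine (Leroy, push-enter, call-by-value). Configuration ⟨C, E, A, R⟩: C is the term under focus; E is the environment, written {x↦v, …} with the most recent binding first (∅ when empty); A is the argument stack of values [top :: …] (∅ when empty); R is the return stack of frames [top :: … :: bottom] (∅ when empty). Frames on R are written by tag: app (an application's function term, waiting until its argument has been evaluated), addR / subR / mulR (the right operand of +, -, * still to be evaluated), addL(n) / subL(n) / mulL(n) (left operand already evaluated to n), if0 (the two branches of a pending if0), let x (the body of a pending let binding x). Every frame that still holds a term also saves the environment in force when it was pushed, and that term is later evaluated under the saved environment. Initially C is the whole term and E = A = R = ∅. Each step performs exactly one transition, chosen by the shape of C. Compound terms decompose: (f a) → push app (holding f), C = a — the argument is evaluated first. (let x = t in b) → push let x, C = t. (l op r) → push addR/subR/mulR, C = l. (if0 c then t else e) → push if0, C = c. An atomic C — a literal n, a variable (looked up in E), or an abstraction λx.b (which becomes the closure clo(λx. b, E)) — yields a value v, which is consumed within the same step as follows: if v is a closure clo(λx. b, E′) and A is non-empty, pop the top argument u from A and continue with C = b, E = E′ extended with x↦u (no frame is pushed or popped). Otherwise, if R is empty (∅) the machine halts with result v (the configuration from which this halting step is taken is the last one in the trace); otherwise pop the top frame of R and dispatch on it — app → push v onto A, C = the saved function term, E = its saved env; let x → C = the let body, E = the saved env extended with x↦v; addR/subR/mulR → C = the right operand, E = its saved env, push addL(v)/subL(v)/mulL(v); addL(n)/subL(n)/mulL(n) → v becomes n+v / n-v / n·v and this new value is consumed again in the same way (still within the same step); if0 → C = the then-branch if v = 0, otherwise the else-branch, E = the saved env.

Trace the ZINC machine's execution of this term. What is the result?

t=0: <C=((λx. ((λp. p) x)) (-2 - -4)), E=∅, A=∅, R=∅>
t=1: <C=(-2 - -4), E=∅, A=∅, R=[app]>
t=2: <C=-2, E=∅, A=∅, R=[subR :: app]>
t=3: <C=-4, E=∅, A=∅, R=[subL(-2) :: app]>
t=4: <C=(λx. ((λp. p) x)), E=∅, A=[2], R=∅>
t=5: <C=((λp. p) x), E={x↦2}, A=∅, R=∅>
t=6: <C=x, E={x↦2}, A=∅, R=[app]>
t=7: <C=(λp. p), E={x↦2}, A=[2], R=∅>
t=8: <C=p, E={p↦2, x↦2}, A=∅, R=∅>
→ final value 2

Answer: 2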